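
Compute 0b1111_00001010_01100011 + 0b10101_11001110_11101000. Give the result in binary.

Add column by column in base 2, right to left:
  1+0 = 1
  1+0 = 1
  0+0 = 0
  0+1 = 1
  0+0 = 0
  1+1 = 0 carry 1
  1+1+1 = 1 carry 1
  0+1+1 = 0 carry 1
  0+0+1 = 1
  1+1 = 0 carry 1
  0+1+1 = 0 carry 1
  1+1+1 = 1 carry 1
  0+0+1 = 1
  0+0 = 0
  0+1 = 1
  0+1 = 1
  1+1 = 0 carry 1
  1+0+1 = 0 carry 1
  1+1+1 = 1 carry 1
  1+0+1 = 0 carry 1
  0+1+1 = 0 carry 1
  final carry 1

0b1001001101100101001011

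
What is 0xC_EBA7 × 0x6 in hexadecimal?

Multiply each base-16 digit by 6, carrying:
  7×6 = 42 → write A carry 2
  A×6+2 = 62 → write E carry 3
  B×6+3 = 69 → write 5 carry 4
  E×6+4 = 88 → write 8 carry 5
  C×6+5 = 77 → write D carry 4
  remaining carry: 4

0x4D85EA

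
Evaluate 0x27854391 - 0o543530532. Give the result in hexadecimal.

0x21F69237

0o543530532 = 0x58EB15A in hexadecimal.
Subtract column by column in base 16:
  1-A → 7 (borrow)
  9-5-1 → 3
  3-1 → 2
  4-B → 9 (borrow)
  5-E-1 → 6 (borrow)
  8-8-1 → F (borrow)
  7-5-1 → 1
  2-0 → 2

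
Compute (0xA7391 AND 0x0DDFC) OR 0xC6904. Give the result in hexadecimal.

0xC7994

0xA7391 AND 0x0DDFC = 0x05190.
Then OR with 0xC6904.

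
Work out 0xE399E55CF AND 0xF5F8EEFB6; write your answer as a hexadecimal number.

AND each hex digit independently (no carries):
  E&F=E, 3&5=1, 9&F=9, 9&8=8, E&E=E, 5&E=4, 5&F=5, C&B=8, F&6=6

0xE198E4586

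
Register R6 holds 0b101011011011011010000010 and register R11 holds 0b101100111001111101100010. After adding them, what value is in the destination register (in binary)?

Add column by column in base 2, right to left:
  0+0 = 0
  1+1 = 0 carry 1
  0+0+1 = 1
  0+0 = 0
  0+0 = 0
  0+1 = 1
  0+1 = 1
  1+0 = 1
  0+1 = 1
  1+1 = 0 carry 1
  1+1+1 = 1 carry 1
  0+1+1 = 0 carry 1
  1+1+1 = 1 carry 1
  1+0+1 = 0 carry 1
  0+0+1 = 1
  1+1 = 0 carry 1
  1+1+1 = 1 carry 1
  0+1+1 = 0 carry 1
  1+0+1 = 0 carry 1
  1+0+1 = 0 carry 1
  0+1+1 = 0 carry 1
  1+1+1 = 1 carry 1
  0+0+1 = 1
  1+1 = 0 carry 1
  final carry 1

0b1011000010101010111100100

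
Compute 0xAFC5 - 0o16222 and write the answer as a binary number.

0xAFC5 = 0b1010111111000101 in binary.
0o16222 = 0b1110010010010 in binary.
Subtract column by column in base 2:
  1-0 → 1
  0-1 → 1 (borrow)
  1-0-1 → 0
  0-0 → 0
  0-1 → 1 (borrow)
  0-0-1 → 1 (borrow)
  1-0-1 → 0
  1-1 → 0
  1-0 → 1
  1-0 → 1
  1-1 → 0
  1-1 → 0
  0-1 → 1 (borrow)
  1-0-1 → 0
  0-0 → 0
  1-0 → 1

0b1001001100110011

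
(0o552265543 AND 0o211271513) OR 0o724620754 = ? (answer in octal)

0o734661757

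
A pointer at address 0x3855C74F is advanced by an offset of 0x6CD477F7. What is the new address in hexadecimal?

0xA52A3F46

Add column by column in base 16, right to left:
  F+7 = 6 carry 1
  4+F+1 = 4 carry 1
  7+7+1 = F
  C+7 = 3 carry 1
  5+4+1 = A
  5+D = 2 carry 1
  8+C+1 = 5 carry 1
  3+6+1 = A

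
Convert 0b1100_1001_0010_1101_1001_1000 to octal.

Group the bits in threes: 110 010 010 010 110 110 011 000 → 62226630.

0o62226630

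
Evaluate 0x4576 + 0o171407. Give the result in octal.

0o234175

0x4576 = 0o42566 in octal.
Add column by column in base 8, right to left:
  6+7 = 5 carry 1
  6+0+1 = 7
  5+4 = 1 carry 1
  2+1+1 = 4
  4+7 = 3 carry 1
  0+1+1 = 2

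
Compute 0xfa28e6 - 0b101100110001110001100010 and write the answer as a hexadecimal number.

0b101100110001110001100010 = 0xb31c62 in hexadecimal.
Subtract column by column in base 16:
  6-2 → 4
  e-6 → 8
  8-c → c (borrow)
  2-1-1 → 0
  a-3 → 7
  f-b → 4

0x470c84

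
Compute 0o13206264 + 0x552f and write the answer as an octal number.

0o13260743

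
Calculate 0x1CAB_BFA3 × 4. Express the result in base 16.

0x72AEFE8C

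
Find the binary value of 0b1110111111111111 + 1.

The trailing 12 digits are 1 (max in base 2), so adding 1 cascades: they roll to 0 and the next digit up increments.

0b1111000000000000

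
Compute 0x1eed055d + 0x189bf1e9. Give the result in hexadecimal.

0x3788f746

Add column by column in base 16, right to left:
  d+9 = 6 carry 1
  5+e+1 = 4 carry 1
  5+1+1 = 7
  0+f = f
  d+b = 8 carry 1
  e+9+1 = 8 carry 1
  e+8+1 = 7 carry 1
  1+1+1 = 3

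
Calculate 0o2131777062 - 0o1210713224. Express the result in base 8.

Subtract column by column in base 8:
  2-4 → 6 (borrow)
  6-2-1 → 3
  0-2 → 6 (borrow)
  7-3-1 → 3
  7-1 → 6
  7-7 → 0
  1-0 → 1
  3-1 → 2
  1-2 → 7 (borrow)
  2-1-1 → 0

0o721063636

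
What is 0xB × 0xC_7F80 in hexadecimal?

0x897A80

Multiply each base-16 digit by 11, carrying:
  0×11 = 0 → write 0
  8×11 = 88 → write 8 carry 5
  F×11+5 = 170 → write A carry 10
  7×11+10 = 87 → write 7 carry 5
  C×11+5 = 137 → write 9 carry 8
  remaining carry: 8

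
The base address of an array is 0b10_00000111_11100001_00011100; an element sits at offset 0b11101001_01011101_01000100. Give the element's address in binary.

Add column by column in base 2, right to left:
  0+0 = 0
  0+0 = 0
  1+1 = 0 carry 1
  1+0+1 = 0 carry 1
  1+0+1 = 0 carry 1
  0+0+1 = 1
  0+1 = 1
  0+0 = 0
  1+1 = 0 carry 1
  0+0+1 = 1
  0+1 = 1
  0+1 = 1
  0+1 = 1
  1+0 = 1
  1+1 = 0 carry 1
  1+0+1 = 0 carry 1
  1+1+1 = 1 carry 1
  1+0+1 = 0 carry 1
  1+0+1 = 0 carry 1
  0+1+1 = 0 carry 1
  0+0+1 = 1
  0+1 = 1
  0+1 = 1
  0+1 = 1
  0+0 = 0
  1+0 = 1

0b10111100010011111001100000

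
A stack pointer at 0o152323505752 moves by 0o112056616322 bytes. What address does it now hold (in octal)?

0o264402324274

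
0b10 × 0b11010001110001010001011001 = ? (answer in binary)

0b110100011100010100010110010

Multiply each base-2 digit by 2, carrying:
  1×2 = 2 → write 0 carry 1
  0×2+1 = 1 → write 1
  0×2 = 0 → write 0
  1×2 = 2 → write 0 carry 1
  1×2+1 = 3 → write 1 carry 1
  0×2+1 = 1 → write 1
  1×2 = 2 → write 0 carry 1
  0×2+1 = 1 → write 1
  0×2 = 0 → write 0
  0×2 = 0 → write 0
  1×2 = 2 → write 0 carry 1
  0×2+1 = 1 → write 1
  1×2 = 2 → write 0 carry 1
  0×2+1 = 1 → write 1
  0×2 = 0 → write 0
  0×2 = 0 → write 0
  1×2 = 2 → write 0 carry 1
  1×2+1 = 3 → write 1 carry 1
  1×2+1 = 3 → write 1 carry 1
  0×2+1 = 1 → write 1
  0×2 = 0 → write 0
  0×2 = 0 → write 0
  1×2 = 2 → write 0 carry 1
  0×2+1 = 1 → write 1
  1×2 = 2 → write 0 carry 1
  1×2+1 = 3 → write 1 carry 1
  remaining carry: 1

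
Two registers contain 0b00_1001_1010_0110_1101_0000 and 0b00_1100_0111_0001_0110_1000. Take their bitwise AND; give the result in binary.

0b0010000010000001000000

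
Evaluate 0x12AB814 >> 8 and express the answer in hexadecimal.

0x12AB8

Shifting right by 8 bits = 2 hex digits: drop the last 2.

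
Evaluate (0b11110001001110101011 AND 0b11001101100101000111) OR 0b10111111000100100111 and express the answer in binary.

0b11110001001110101011 AND 0b11001101100101000111 = 0b11000001000100000011.
Then OR with 0b10111111000100100111.

0b11111111000100100111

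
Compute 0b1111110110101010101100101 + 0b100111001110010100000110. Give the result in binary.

0b10100110000011101001101011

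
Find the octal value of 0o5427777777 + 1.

The trailing 7 digits are 7 (max in base 8), so adding 1 cascades: they roll to 0 and the next digit up increments.

0o5430000000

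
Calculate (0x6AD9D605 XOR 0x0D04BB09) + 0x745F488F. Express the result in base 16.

First 0x6AD9D605 XOR 0x0D04BB09 = 0x67DD6D0C.
Add column by column in base 16, right to left:
  C+F = B carry 1
  0+8+1 = 9
  D+8 = 5 carry 1
  6+4+1 = B
  D+F = C carry 1
  D+5+1 = 3 carry 1
  7+4+1 = C
  6+7 = D

0xDC3CB59B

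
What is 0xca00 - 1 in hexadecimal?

The trailing 2 digits are 0, so subtracting 1 borrows through: they become F and the next digit up decrements.

0xc9ff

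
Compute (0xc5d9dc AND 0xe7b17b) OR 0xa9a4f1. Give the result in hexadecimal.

0xedb5f9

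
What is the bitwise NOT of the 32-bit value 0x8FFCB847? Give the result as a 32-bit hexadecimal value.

Each hex digit d becomes F−d:
  8→7, F→0, F→0, C→3, B→4, 8→7, 4→B, 7→8

0x700347B8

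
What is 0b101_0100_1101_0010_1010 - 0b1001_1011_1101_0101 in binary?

0b1001011000101010101

Subtract column by column in base 2:
  0-1 → 1 (borrow)
  1-0-1 → 0
  0-1 → 1 (borrow)
  1-0-1 → 0
  0-1 → 1 (borrow)
  1-0-1 → 0
  0-1 → 1 (borrow)
  0-1-1 → 0 (borrow)
  1-1-1 → 1 (borrow)
  0-1-1 → 0 (borrow)
  1-0-1 → 0
  1-1 → 0
  0-1 → 1 (borrow)
  0-0-1 → 1 (borrow)
  1-0-1 → 0
  0-1 → 1 (borrow)
  1-0-1 → 0
  0-0 → 0
  1-0 → 1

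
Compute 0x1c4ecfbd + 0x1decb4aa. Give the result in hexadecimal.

Add column by column in base 16, right to left:
  d+a = 7 carry 1
  b+a+1 = 6 carry 1
  f+4+1 = 4 carry 1
  c+b+1 = 8 carry 1
  e+c+1 = b carry 1
  4+e+1 = 3 carry 1
  c+d+1 = a carry 1
  1+1+1 = 3

0x3a3b8467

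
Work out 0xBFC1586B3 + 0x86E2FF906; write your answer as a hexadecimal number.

Add column by column in base 16, right to left:
  3+6 = 9
  B+0 = B
  6+9 = F
  8+F = 7 carry 1
  5+F+1 = 5 carry 1
  1+2+1 = 4
  C+E = A carry 1
  F+6+1 = 6 carry 1
  B+8+1 = 4 carry 1
  final carry 1

0x146A457FB9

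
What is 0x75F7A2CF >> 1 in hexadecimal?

1 bits is not a whole number of base-16 digits; in binary: 1110101111101111010001011001111 >> 1 = 111010111110111101000101100111.

0x3AFBD167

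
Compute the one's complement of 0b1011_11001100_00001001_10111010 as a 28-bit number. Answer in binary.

0b0100001100111111011001000101

Invert each bit: 1011110011000000100110111010 → 0100001100111111011001000101.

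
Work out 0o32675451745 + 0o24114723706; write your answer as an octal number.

Add column by column in base 8, right to left:
  5+6 = 3 carry 1
  4+0+1 = 5
  7+7 = 6 carry 1
  1+3+1 = 5
  5+2 = 7
  4+7 = 3 carry 1
  5+4+1 = 2 carry 1
  7+1+1 = 1 carry 1
  6+1+1 = 0 carry 1
  2+4+1 = 7
  3+2 = 5

0o57012375653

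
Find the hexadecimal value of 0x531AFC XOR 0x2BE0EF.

XOR each hex digit independently (no carries):
  5^2=7, 3^B=8, 1^E=F, A^0=A, F^E=1, C^F=3

0x78FA13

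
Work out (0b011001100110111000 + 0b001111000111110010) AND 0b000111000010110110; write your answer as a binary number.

0b10100010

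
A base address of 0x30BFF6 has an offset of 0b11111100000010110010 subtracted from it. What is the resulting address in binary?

0b1000001111111101000100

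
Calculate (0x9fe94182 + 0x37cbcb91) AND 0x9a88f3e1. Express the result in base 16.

0x92800101

Add column by column in base 16, right to left:
  2+1 = 3
  8+9 = 1 carry 1
  1+b+1 = d
  4+c = 0 carry 1
  9+b+1 = 5 carry 1
  e+c+1 = b carry 1
  f+7+1 = 7 carry 1
  9+3+1 = d
Sum = 0xd7b50d13; now AND with 0x9a88f3e1:
  d&9=9, 7&a=2, b&8=8, 5&8=0, 0&f=0, d&3=1, 1&e=0, 3&1=1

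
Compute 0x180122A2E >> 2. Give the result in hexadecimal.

2 bits is not a whole number of base-16 digits; in binary: 110000000000100100010101000101110 >> 2 = 1100000000001001000101010001011.

0x60048A8B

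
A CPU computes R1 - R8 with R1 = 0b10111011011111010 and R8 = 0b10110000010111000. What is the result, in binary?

0b1011001000010

Subtract column by column in base 2:
  0-0 → 0
  1-0 → 1
  0-0 → 0
  1-1 → 0
  1-1 → 0
  1-1 → 0
  1-0 → 1
  1-1 → 0
  0-0 → 0
  1-0 → 1
  1-0 → 1
  0-0 → 0
  1-0 → 1
  1-1 → 0
  1-1 → 0
  0-0 → 0
  1-1 → 0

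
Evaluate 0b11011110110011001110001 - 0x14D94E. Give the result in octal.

0o26506443

0b11011110110011001110001 = 0o33663161 in octal.
0x14D94E = 0o5154516 in octal.
Subtract column by column in base 8:
  1-6 → 3 (borrow)
  6-1-1 → 4
  1-5 → 4 (borrow)
  3-4-1 → 6 (borrow)
  6-5-1 → 0
  6-1 → 5
  3-5 → 6 (borrow)
  3-0-1 → 2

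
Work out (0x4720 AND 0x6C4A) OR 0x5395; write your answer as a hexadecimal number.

0x5795

0x4720 AND 0x6C4A = 0x4400.
Then OR with 0x5395.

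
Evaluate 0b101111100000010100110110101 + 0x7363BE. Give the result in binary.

0b110011000111000110101110011

0x7363BE = 0b11100110110001110111110 in binary.
Add column by column in base 2, right to left:
  1+0 = 1
  0+1 = 1
  1+1 = 0 carry 1
  0+1+1 = 0 carry 1
  1+1+1 = 1 carry 1
  1+1+1 = 1 carry 1
  0+0+1 = 1
  1+1 = 0 carry 1
  1+1+1 = 1 carry 1
  0+1+1 = 0 carry 1
  0+0+1 = 1
  1+0 = 1
  0+0 = 0
  1+1 = 0 carry 1
  0+1+1 = 0 carry 1
  0+0+1 = 1
  0+1 = 1
  0+1 = 1
  0+0 = 0
  0+0 = 0
  1+1 = 0 carry 1
  1+1+1 = 1 carry 1
  1+1+1 = 1 carry 1
  1+0+1 = 0 carry 1
  1+0+1 = 0 carry 1
  0+0+1 = 1
  1+0 = 1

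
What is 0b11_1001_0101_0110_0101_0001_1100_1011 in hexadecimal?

Group the bits into nibbles: 0011 1001 0101 0110 0101 0001 1100 1011 → 395651cb.

0x395651cb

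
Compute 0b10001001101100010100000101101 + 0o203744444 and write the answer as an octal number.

0o2321370521

0b10001001101100010100000101101 = 0o2115424055 in octal.
Add column by column in base 8, right to left:
  5+4 = 1 carry 1
  5+4+1 = 2 carry 1
  0+4+1 = 5
  4+4 = 0 carry 1
  2+4+1 = 7
  4+7 = 3 carry 1
  5+3+1 = 1 carry 1
  1+0+1 = 2
  1+2 = 3
  2+0 = 2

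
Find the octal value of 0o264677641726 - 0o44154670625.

0o220522751101

Subtract column by column in base 8:
  6-5 → 1
  2-2 → 0
  7-6 → 1
  1-0 → 1
  4-7 → 5 (borrow)
  6-6-1 → 7 (borrow)
  7-4-1 → 2
  7-5 → 2
  6-1 → 5
  4-4 → 0
  6-4 → 2
  2-0 → 2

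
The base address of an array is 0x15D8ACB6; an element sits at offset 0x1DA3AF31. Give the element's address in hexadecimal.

0x337C5BE7

Add column by column in base 16, right to left:
  6+1 = 7
  B+3 = E
  C+F = B carry 1
  A+A+1 = 5 carry 1
  8+3+1 = C
  D+A = 7 carry 1
  5+D+1 = 3 carry 1
  1+1+1 = 3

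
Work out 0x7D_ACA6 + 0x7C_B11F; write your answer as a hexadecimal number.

0xFA5DC5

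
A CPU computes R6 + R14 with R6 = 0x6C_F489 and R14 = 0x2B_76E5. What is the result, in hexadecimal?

0x986B6E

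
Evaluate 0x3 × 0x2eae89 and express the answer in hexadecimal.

0x8c0b9b

Multiply each base-16 digit by 3, carrying:
  9×3 = 27 → write b carry 1
  8×3+1 = 25 → write 9 carry 1
  e×3+1 = 43 → write b carry 2
  a×3+2 = 32 → write 0 carry 2
  e×3+2 = 44 → write c carry 2
  2×3+2 = 8 → write 8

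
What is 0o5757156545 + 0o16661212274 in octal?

0o24640371041

Add column by column in base 8, right to left:
  5+4 = 1 carry 1
  4+7+1 = 4 carry 1
  5+2+1 = 0 carry 1
  6+2+1 = 1 carry 1
  5+1+1 = 7
  1+2 = 3
  7+1 = 0 carry 1
  5+6+1 = 4 carry 1
  7+6+1 = 6 carry 1
  5+6+1 = 4 carry 1
  0+1+1 = 2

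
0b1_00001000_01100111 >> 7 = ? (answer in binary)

0b1000010000

Right shift by 7: drop the 7 least-significant bits.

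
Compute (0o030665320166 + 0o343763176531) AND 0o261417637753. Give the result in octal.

Add column by column in base 8, right to left:
  6+1 = 7
  6+3 = 1 carry 1
  1+5+1 = 7
  0+6 = 6
  2+7 = 1 carry 1
  3+1+1 = 5
  5+3 = 0 carry 1
  6+6+1 = 5 carry 1
  6+7+1 = 6 carry 1
  0+3+1 = 4
  3+4 = 7
  0+3 = 3
Sum = 0o374650516717; now AND with 0o261417637753:
  3&2=2, 7&6=6, 4&1=0, 6&4=4, 5&1=1, 0&7=0, 5&6=4, 1&3=1, 6&7=6, 7&7=7, 1&5=1, 7&3=3

0o260410416713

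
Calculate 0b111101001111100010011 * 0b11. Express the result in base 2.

0b10110111101110100111001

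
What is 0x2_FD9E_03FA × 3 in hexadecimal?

Multiply each base-16 digit by 3, carrying:
  A×3 = 30 → write E carry 1
  F×3+1 = 46 → write E carry 2
  3×3+2 = 11 → write B
  0×3 = 0 → write 0
  E×3 = 42 → write A carry 2
  9×3+2 = 29 → write D carry 1
  D×3+1 = 40 → write 8 carry 2
  F×3+2 = 47 → write F carry 2
  2×3+2 = 8 → write 8

0x8F8DA0BEE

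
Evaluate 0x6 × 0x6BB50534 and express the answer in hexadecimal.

0x2863E1F38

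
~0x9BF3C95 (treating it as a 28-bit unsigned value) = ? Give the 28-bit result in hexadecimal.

0x640C36A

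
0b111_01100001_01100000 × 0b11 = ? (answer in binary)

0b101100010010000100000

Multiply each base-2 digit by 3, carrying:
  0×3 = 0 → write 0
  0×3 = 0 → write 0
  0×3 = 0 → write 0
  0×3 = 0 → write 0
  0×3 = 0 → write 0
  1×3 = 3 → write 1 carry 1
  1×3+1 = 4 → write 0 carry 2
  0×3+2 = 2 → write 0 carry 1
  1×3+1 = 4 → write 0 carry 2
  0×3+2 = 2 → write 0 carry 1
  0×3+1 = 1 → write 1
  0×3 = 0 → write 0
  0×3 = 0 → write 0
  1×3 = 3 → write 1 carry 1
  1×3+1 = 4 → write 0 carry 2
  0×3+2 = 2 → write 0 carry 1
  1×3+1 = 4 → write 0 carry 2
  1×3+2 = 5 → write 1 carry 2
  1×3+2 = 5 → write 1 carry 2
  remaining carry: 10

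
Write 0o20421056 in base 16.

Each octal digit is 3 bits: 2=010 0=000 4=100 2=010 1=001 0=000 5=101 6=110.
Group the bits into nibbles: 0100 0010 0010 0010 0010 1110 → 42222E.

0x42222E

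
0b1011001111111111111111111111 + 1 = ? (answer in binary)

0b1011010000000000000000000000

The trailing 22 digits are 1 (max in base 2), so adding 1 cascades: they roll to 0 and the next digit up increments.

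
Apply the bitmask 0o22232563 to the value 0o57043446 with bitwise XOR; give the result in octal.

XOR each oct digit independently (no carries):
  5^2=7, 7^2=5, 0^2=2, 4^3=7, 3^2=1, 4^5=1, 4^6=2, 6^3=5

0o75271125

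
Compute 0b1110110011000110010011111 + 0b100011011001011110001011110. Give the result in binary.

0b110010001100100100011111101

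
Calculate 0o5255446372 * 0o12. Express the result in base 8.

Multiply each base-8 digit by 10, carrying:
  2×10 = 20 → write 4 carry 2
  7×10+2 = 72 → write 0 carry 9
  3×10+9 = 39 → write 7 carry 4
  6×10+4 = 64 → write 0 carry 8
  4×10+8 = 48 → write 0 carry 6
  4×10+6 = 46 → write 6 carry 5
  5×10+5 = 55 → write 7 carry 6
  5×10+6 = 56 → write 0 carry 7
  2×10+7 = 27 → write 3 carry 3
  5×10+3 = 53 → write 5 carry 6
  remaining carry: 6

0o65307600704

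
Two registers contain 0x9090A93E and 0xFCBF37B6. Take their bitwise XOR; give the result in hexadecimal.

XOR each hex digit independently (no carries):
  9^F=6, 0^C=C, 9^B=2, 0^F=F, A^3=9, 9^7=E, 3^B=8, E^6=8

0x6C2F9E88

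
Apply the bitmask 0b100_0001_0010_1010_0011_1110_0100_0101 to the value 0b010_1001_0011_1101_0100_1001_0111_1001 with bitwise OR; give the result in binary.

OR bit by bit (1 where either bit is 1):
  0101001001111010100100101111001
| 1000001001010100011111001000101
= 1101001001111110111111101111101

0b1101001001111110111111101111101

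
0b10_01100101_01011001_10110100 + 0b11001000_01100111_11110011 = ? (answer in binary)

Add column by column in base 2, right to left:
  0+1 = 1
  0+1 = 1
  1+0 = 1
  0+0 = 0
  1+1 = 0 carry 1
  1+1+1 = 1 carry 1
  0+1+1 = 0 carry 1
  1+1+1 = 1 carry 1
  1+1+1 = 1 carry 1
  0+1+1 = 0 carry 1
  0+1+1 = 0 carry 1
  1+0+1 = 0 carry 1
  1+0+1 = 0 carry 1
  0+1+1 = 0 carry 1
  1+1+1 = 1 carry 1
  0+0+1 = 1
  1+0 = 1
  0+0 = 0
  1+0 = 1
  0+1 = 1
  0+0 = 0
  1+0 = 1
  1+1 = 0 carry 1
  0+1+1 = 0 carry 1
  0+0+1 = 1
  1+0 = 1

0b11001011011100000110100111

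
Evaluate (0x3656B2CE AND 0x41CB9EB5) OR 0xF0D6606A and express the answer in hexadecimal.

0xF0D6F2EE

0x3656B2CE AND 0x41CB9EB5 = 0x00429284.
Then OR with 0xF0D6606A.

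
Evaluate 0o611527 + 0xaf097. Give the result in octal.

0xaf097 = 0o2570227 in octal.
Add column by column in base 8, right to left:
  7+7 = 6 carry 1
  2+2+1 = 5
  5+2 = 7
  1+0 = 1
  1+7 = 0 carry 1
  6+5+1 = 4 carry 1
  0+2+1 = 3

0o3401756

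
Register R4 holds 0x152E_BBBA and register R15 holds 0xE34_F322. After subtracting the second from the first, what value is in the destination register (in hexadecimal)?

Subtract column by column in base 16:
  A-2 → 8
  B-2 → 9
  B-3 → 8
  B-F → C (borrow)
  E-4-1 → 9
  2-3 → F (borrow)
  5-E-1 → 6 (borrow)
  1-0-1 → 0

0x6F9C898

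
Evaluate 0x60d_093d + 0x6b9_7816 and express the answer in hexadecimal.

0xcc68153

Add column by column in base 16, right to left:
  d+6 = 3 carry 1
  3+1+1 = 5
  9+8 = 1 carry 1
  0+7+1 = 8
  d+9 = 6 carry 1
  0+b+1 = c
  6+6 = c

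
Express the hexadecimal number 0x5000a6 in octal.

0o24000246

Expand each hex digit to 4 bits: 5=0101 0=0000 0=0000 0=0000 a=1010 6=0110.
Group the bits in threes: 010 100 000 000 000 010 100 110 → 24000246.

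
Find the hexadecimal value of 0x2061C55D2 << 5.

5 bits is not a whole number of base-16 digits; in binary: 1000000110000111000101010111010010 << 5 = 100000011000011100010101011101001000000.

0x40C38ABA40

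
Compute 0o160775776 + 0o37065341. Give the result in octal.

Add column by column in base 8, right to left:
  6+1 = 7
  7+4 = 3 carry 1
  7+3+1 = 3 carry 1
  5+5+1 = 3 carry 1
  7+6+1 = 6 carry 1
  7+0+1 = 0 carry 1
  0+7+1 = 0 carry 1
  6+3+1 = 2 carry 1
  1+0+1 = 2

0o220063337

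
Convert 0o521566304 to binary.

0b101010001101110110011000100

Each octal digit is 3 bits: 5=101 2=010 1=001 5=101 6=110 6=110 3=011 0=000 4=100.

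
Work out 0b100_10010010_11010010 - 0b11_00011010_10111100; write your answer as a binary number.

0b10111100000010110

Subtract column by column in base 2:
  0-0 → 0
  1-0 → 1
  0-1 → 1 (borrow)
  0-1-1 → 0 (borrow)
  1-1-1 → 1 (borrow)
  0-1-1 → 0 (borrow)
  1-0-1 → 0
  1-1 → 0
  0-0 → 0
  1-1 → 0
  0-0 → 0
  0-1 → 1 (borrow)
  1-1-1 → 1 (borrow)
  0-0-1 → 1 (borrow)
  0-0-1 → 1 (borrow)
  1-0-1 → 0
  0-1 → 1 (borrow)
  0-1-1 → 0 (borrow)
  1-0-1 → 0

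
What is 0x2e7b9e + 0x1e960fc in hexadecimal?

0x217dc9a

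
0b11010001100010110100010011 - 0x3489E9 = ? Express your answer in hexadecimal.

0x311A32A

0b11010001100010110100010011 = 0x3462D13 in hexadecimal.
Subtract column by column in base 16:
  3-9 → A (borrow)
  1-E-1 → 2 (borrow)
  D-9-1 → 3
  2-8 → A (borrow)
  6-4-1 → 1
  4-3 → 1
  3-0 → 3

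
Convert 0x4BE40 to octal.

Expand each hex digit to 4 bits: 4=0100 B=1011 E=1110 4=0100 0=0000.
Group the bits in threes: 001 001 011 111 001 000 000 → 1137100.

0o1137100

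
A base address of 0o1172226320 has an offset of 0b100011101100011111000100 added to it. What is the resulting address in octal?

0b100011101100011111000100 = 0o43543704 in octal.
Add column by column in base 8, right to left:
  0+4 = 4
  2+0 = 2
  3+7 = 2 carry 1
  6+3+1 = 2 carry 1
  2+4+1 = 7
  2+5 = 7
  2+3 = 5
  7+4 = 3 carry 1
  1+0+1 = 2
  1+0 = 1

0o1235772224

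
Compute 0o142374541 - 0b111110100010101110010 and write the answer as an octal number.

0o132531757

0b111110100010101110010 = 0o7642562 in octal.
Subtract column by column in base 8:
  1-2 → 7 (borrow)
  4-6-1 → 5 (borrow)
  5-5-1 → 7 (borrow)
  4-2-1 → 1
  7-4 → 3
  3-6 → 5 (borrow)
  2-7-1 → 2 (borrow)
  4-0-1 → 3
  1-0 → 1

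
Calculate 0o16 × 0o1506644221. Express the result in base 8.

Multiply each base-8 digit by 14, carrying:
  1×14 = 14 → write 6 carry 1
  2×14+1 = 29 → write 5 carry 3
  2×14+3 = 31 → write 7 carry 3
  4×14+3 = 59 → write 3 carry 7
  4×14+7 = 63 → write 7 carry 7
  6×14+7 = 91 → write 3 carry 11
  6×14+11 = 95 → write 7 carry 11
  0×14+11 = 11 → write 3 carry 1
  5×14+1 = 71 → write 7 carry 8
  1×14+8 = 22 → write 6 carry 2
  remaining carry: 2

0o26737373756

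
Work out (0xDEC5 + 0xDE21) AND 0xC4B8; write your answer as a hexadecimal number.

0x84A0

Add column by column in base 16, right to left:
  5+1 = 6
  C+2 = E
  E+E = C carry 1
  D+D+1 = B carry 1
  final carry 1
Sum = 0x1BCE6; now AND with 0xC4B8:
  1&0=0, B&C=8, C&4=4, E&B=A, 6&8=0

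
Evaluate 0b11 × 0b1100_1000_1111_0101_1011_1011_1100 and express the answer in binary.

Multiply each base-2 digit by 3, carrying:
  0×3 = 0 → write 0
  0×3 = 0 → write 0
  1×3 = 3 → write 1 carry 1
  1×3+1 = 4 → write 0 carry 2
  1×3+2 = 5 → write 1 carry 2
  1×3+2 = 5 → write 1 carry 2
  0×3+2 = 2 → write 0 carry 1
  1×3+1 = 4 → write 0 carry 2
  1×3+2 = 5 → write 1 carry 2
  1×3+2 = 5 → write 1 carry 2
  0×3+2 = 2 → write 0 carry 1
  1×3+1 = 4 → write 0 carry 2
  1×3+2 = 5 → write 1 carry 2
  0×3+2 = 2 → write 0 carry 1
  1×3+1 = 4 → write 0 carry 2
  0×3+2 = 2 → write 0 carry 1
  1×3+1 = 4 → write 0 carry 2
  1×3+2 = 5 → write 1 carry 2
  1×3+2 = 5 → write 1 carry 2
  1×3+2 = 5 → write 1 carry 2
  0×3+2 = 2 → write 0 carry 1
  0×3+1 = 1 → write 1
  0×3 = 0 → write 0
  1×3 = 3 → write 1 carry 1
  0×3+1 = 1 → write 1
  0×3 = 0 → write 0
  1×3 = 3 → write 1 carry 1
  1×3+1 = 4 → write 0 carry 2
  remaining carry: 10

0b100101101011100001001100110100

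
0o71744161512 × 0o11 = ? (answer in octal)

0o1011405776632

Multiply each base-8 digit by 9, carrying:
  2×9 = 18 → write 2 carry 2
  1×9+2 = 11 → write 3 carry 1
  5×9+1 = 46 → write 6 carry 5
  1×9+5 = 14 → write 6 carry 1
  6×9+1 = 55 → write 7 carry 6
  1×9+6 = 15 → write 7 carry 1
  4×9+1 = 37 → write 5 carry 4
  4×9+4 = 40 → write 0 carry 5
  7×9+5 = 68 → write 4 carry 8
  1×9+8 = 17 → write 1 carry 2
  7×9+2 = 65 → write 1 carry 8
  remaining carry: 10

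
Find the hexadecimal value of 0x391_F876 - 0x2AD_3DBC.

Subtract column by column in base 16:
  6-C → A (borrow)
  7-B-1 → B (borrow)
  8-D-1 → A (borrow)
  F-3-1 → B
  1-D → 4 (borrow)
  9-A-1 → E (borrow)
  3-2-1 → 0

0xE4BABA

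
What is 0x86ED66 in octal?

Expand each hex digit to 4 bits: 8=1000 6=0110 E=1110 D=1101 6=0110 6=0110.
Group the bits in threes: 100 001 101 110 110 101 100 110 → 41566546.

0o41566546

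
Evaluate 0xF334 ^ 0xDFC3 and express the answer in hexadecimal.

XOR each hex digit independently (no carries):
  F^D=2, 3^F=C, 3^C=F, 4^3=7

0x2CF7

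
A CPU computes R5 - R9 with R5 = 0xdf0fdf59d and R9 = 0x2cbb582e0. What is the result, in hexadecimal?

Subtract column by column in base 16:
  d-0 → d
  9-e → b (borrow)
  5-2-1 → 2
  f-8 → 7
  d-5 → 8
  f-b → 4
  0-b → 5 (borrow)
  f-c-1 → 2
  d-2 → b

0xb254872bd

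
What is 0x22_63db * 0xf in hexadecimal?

0x203d9d5

Multiply each base-16 digit by 15, carrying:
  b×15 = 165 → write 5 carry 10
  d×15+10 = 205 → write d carry 12
  3×15+12 = 57 → write 9 carry 3
  6×15+3 = 93 → write d carry 5
  2×15+5 = 35 → write 3 carry 2
  2×15+2 = 32 → write 0 carry 2
  remaining carry: 2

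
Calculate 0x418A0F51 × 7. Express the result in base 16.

0x1CAC66B37

Multiply each base-16 digit by 7, carrying:
  1×7 = 7 → write 7
  5×7 = 35 → write 3 carry 2
  F×7+2 = 107 → write B carry 6
  0×7+6 = 6 → write 6
  A×7 = 70 → write 6 carry 4
  8×7+4 = 60 → write C carry 3
  1×7+3 = 10 → write A
  4×7 = 28 → write C carry 1
  remaining carry: 1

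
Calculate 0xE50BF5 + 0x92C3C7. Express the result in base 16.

Add column by column in base 16, right to left:
  5+7 = C
  F+C = B carry 1
  B+3+1 = F
  0+C = C
  5+2 = 7
  E+9 = 7 carry 1
  final carry 1

0x177CFBC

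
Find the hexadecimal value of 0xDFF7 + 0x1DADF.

0x2BAD6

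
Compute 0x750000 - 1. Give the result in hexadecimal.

0x74FFFF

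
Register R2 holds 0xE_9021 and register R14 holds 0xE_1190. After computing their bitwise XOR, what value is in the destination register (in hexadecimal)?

0x081B1

XOR each hex digit independently (no carries):
  E^E=0, 9^1=8, 0^1=1, 2^9=B, 1^0=1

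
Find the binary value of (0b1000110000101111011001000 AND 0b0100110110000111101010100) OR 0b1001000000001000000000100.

0b1000110000101111011001000 AND 0b0100110110000111101010100 = 0b0000110000000111001000000.
Then OR with 0b1001000000001000000000100.

0b1001110000001111001000100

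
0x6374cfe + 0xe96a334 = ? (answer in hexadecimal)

0x14cdf032

Add column by column in base 16, right to left:
  e+4 = 2 carry 1
  f+3+1 = 3 carry 1
  c+3+1 = 0 carry 1
  4+a+1 = f
  7+6 = d
  3+9 = c
  6+e = 4 carry 1
  final carry 1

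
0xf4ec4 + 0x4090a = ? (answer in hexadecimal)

0x1357ce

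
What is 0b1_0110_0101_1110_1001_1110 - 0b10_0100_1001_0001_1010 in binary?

0b101000001010110000100

Subtract column by column in base 2:
  0-0 → 0
  1-1 → 0
  1-0 → 1
  1-1 → 0
  1-1 → 0
  0-0 → 0
  0-0 → 0
  1-0 → 1
  0-1 → 1 (borrow)
  1-0-1 → 0
  1-0 → 1
  1-1 → 0
  1-0 → 1
  0-0 → 0
  1-1 → 0
  0-0 → 0
  0-0 → 0
  1-1 → 0
  1-0 → 1
  0-0 → 0
  1-0 → 1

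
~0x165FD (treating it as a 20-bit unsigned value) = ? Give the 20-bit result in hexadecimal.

Each hex digit d becomes F−d:
  1→E, 6→9, 5→A, F→0, D→2

0xE9A02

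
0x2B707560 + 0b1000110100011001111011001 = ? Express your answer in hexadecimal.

0x2C8AA939

0b1000110100011001111011001 = 0x11A33D9 in hexadecimal.
Add column by column in base 16, right to left:
  0+9 = 9
  6+D = 3 carry 1
  5+3+1 = 9
  7+3 = A
  0+A = A
  7+1 = 8
  B+1 = C
  2+0 = 2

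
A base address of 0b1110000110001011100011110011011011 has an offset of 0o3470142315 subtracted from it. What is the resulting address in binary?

0b1101101001010011010111100000001110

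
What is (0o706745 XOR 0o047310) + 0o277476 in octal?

0o1241153

First 0o706745 XOR 0o047310 = 0o741455.
Add column by column in base 8, right to left:
  5+6 = 3 carry 1
  5+7+1 = 5 carry 1
  4+4+1 = 1 carry 1
  1+7+1 = 1 carry 1
  4+7+1 = 4 carry 1
  7+2+1 = 2 carry 1
  final carry 1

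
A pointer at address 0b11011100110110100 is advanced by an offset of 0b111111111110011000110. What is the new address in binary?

Add column by column in base 2, right to left:
  0+0 = 0
  0+1 = 1
  1+1 = 0 carry 1
  0+0+1 = 1
  1+0 = 1
  1+0 = 1
  0+1 = 1
  1+1 = 0 carry 1
  1+0+1 = 0 carry 1
  0+0+1 = 1
  0+1 = 1
  1+1 = 0 carry 1
  1+1+1 = 1 carry 1
  1+1+1 = 1 carry 1
  0+1+1 = 0 carry 1
  1+1+1 = 1 carry 1
  1+1+1 = 1 carry 1
  0+1+1 = 0 carry 1
  0+1+1 = 0 carry 1
  0+1+1 = 0 carry 1
  0+1+1 = 0 carry 1
  final carry 1

0b1000011011011001111010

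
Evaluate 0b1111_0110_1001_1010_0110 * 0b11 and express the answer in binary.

0b1011100011110011110010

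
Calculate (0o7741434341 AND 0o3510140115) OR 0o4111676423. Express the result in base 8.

0o7741434341 AND 0o3510140115 = 0o3500000101.
Then OR with 0o4111676423.

0o7511676523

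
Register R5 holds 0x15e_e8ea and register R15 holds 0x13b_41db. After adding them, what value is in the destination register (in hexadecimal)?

0x29a2ac5

Add column by column in base 16, right to left:
  a+b = 5 carry 1
  e+d+1 = c carry 1
  8+1+1 = a
  e+4 = 2 carry 1
  e+b+1 = a carry 1
  5+3+1 = 9
  1+1 = 2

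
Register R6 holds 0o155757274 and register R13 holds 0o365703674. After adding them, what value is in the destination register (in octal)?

Add column by column in base 8, right to left:
  4+4 = 0 carry 1
  7+7+1 = 7 carry 1
  2+6+1 = 1 carry 1
  7+3+1 = 3 carry 1
  5+0+1 = 6
  7+7 = 6 carry 1
  5+5+1 = 3 carry 1
  5+6+1 = 4 carry 1
  1+3+1 = 5

0o543663170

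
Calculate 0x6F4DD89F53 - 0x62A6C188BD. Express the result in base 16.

0xCA7171696

Subtract column by column in base 16:
  3-D → 6 (borrow)
  5-B-1 → 9 (borrow)
  F-8-1 → 6
  9-8 → 1
  8-1 → 7
  D-C → 1
  D-6 → 7
  4-A → A (borrow)
  F-2-1 → C
  6-6 → 0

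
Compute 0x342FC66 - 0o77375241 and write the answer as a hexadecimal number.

0x24501C5

0o77375241 = 0xFDFAA1 in hexadecimal.
Subtract column by column in base 16:
  6-1 → 5
  6-A → C (borrow)
  C-A-1 → 1
  F-F → 0
  2-D → 5 (borrow)
  4-F-1 → 4 (borrow)
  3-0-1 → 2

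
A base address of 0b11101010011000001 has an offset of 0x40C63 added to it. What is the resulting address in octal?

0o1360444

0b11101010011000001 = 0o352301 in octal.
0x40C63 = 0o1006143 in octal.
Add column by column in base 8, right to left:
  1+3 = 4
  0+4 = 4
  3+1 = 4
  2+6 = 0 carry 1
  5+0+1 = 6
  3+0 = 3
  0+1 = 1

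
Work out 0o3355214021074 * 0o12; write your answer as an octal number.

Multiply each base-8 digit by 10, carrying:
  4×10 = 40 → write 0 carry 5
  7×10+5 = 75 → write 3 carry 9
  0×10+9 = 9 → write 1 carry 1
  1×10+1 = 11 → write 3 carry 1
  2×10+1 = 21 → write 5 carry 2
  0×10+2 = 2 → write 2
  4×10 = 40 → write 0 carry 5
  1×10+5 = 15 → write 7 carry 1
  2×10+1 = 21 → write 5 carry 2
  5×10+2 = 52 → write 4 carry 6
  5×10+6 = 56 → write 0 carry 7
  3×10+7 = 37 → write 5 carry 4
  3×10+4 = 34 → write 2 carry 4
  remaining carry: 4

0o42504570253130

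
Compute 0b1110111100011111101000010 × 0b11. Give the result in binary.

Multiply each base-2 digit by 3, carrying:
  0×3 = 0 → write 0
  1×3 = 3 → write 1 carry 1
  0×3+1 = 1 → write 1
  0×3 = 0 → write 0
  0×3 = 0 → write 0
  0×3 = 0 → write 0
  1×3 = 3 → write 1 carry 1
  0×3+1 = 1 → write 1
  1×3 = 3 → write 1 carry 1
  1×3+1 = 4 → write 0 carry 2
  1×3+2 = 5 → write 1 carry 2
  1×3+2 = 5 → write 1 carry 2
  1×3+2 = 5 → write 1 carry 2
  1×3+2 = 5 → write 1 carry 2
  0×3+2 = 2 → write 0 carry 1
  0×3+1 = 1 → write 1
  0×3 = 0 → write 0
  1×3 = 3 → write 1 carry 1
  1×3+1 = 4 → write 0 carry 2
  1×3+2 = 5 → write 1 carry 2
  1×3+2 = 5 → write 1 carry 2
  0×3+2 = 2 → write 0 carry 1
  1×3+1 = 4 → write 0 carry 2
  1×3+2 = 5 → write 1 carry 2
  1×3+2 = 5 → write 1 carry 2
  remaining carry: 10

0b101100110101011110111000110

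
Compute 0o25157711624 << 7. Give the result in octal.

0o5233762345000

7 bits is not a whole number of base-8 digits; in binary: 10101001101111111001001110010100 << 7 = 101010011011111110010011100101000000000.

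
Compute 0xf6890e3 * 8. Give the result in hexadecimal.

Multiply each base-16 digit by 8, carrying:
  3×8 = 24 → write 8 carry 1
  e×8+1 = 113 → write 1 carry 7
  0×8+7 = 7 → write 7
  9×8 = 72 → write 8 carry 4
  8×8+4 = 68 → write 4 carry 4
  6×8+4 = 52 → write 4 carry 3
  f×8+3 = 123 → write b carry 7
  remaining carry: 7

0x7b448718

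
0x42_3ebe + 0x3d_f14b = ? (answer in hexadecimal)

Add column by column in base 16, right to left:
  e+b = 9 carry 1
  b+4+1 = 0 carry 1
  e+1+1 = 0 carry 1
  3+f+1 = 3 carry 1
  2+d+1 = 0 carry 1
  4+3+1 = 8

0x803009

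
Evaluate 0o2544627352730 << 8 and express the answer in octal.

8 bits is not a whole number of base-8 digits; in binary: 10101100100110010111011101010111011000 << 8 = 1010110010011001011101110101011101100000000000.

0o1262313565354000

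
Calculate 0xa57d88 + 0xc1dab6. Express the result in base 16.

0x167583e

Add column by column in base 16, right to left:
  8+6 = e
  8+b = 3 carry 1
  d+a+1 = 8 carry 1
  7+d+1 = 5 carry 1
  5+1+1 = 7
  a+c = 6 carry 1
  final carry 1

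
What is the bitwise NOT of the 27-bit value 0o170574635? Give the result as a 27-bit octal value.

0o607203142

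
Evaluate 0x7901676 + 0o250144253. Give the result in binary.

0x7901676 = 0b111100100000001011001110110 in binary.
0o250144253 = 0b10101000001100100010101011 in binary.
Add column by column in base 2, right to left:
  0+1 = 1
  1+1 = 0 carry 1
  1+0+1 = 0 carry 1
  0+1+1 = 0 carry 1
  1+0+1 = 0 carry 1
  1+1+1 = 1 carry 1
  1+0+1 = 0 carry 1
  0+1+1 = 0 carry 1
  0+0+1 = 1
  1+0 = 1
  1+0 = 1
  0+1 = 1
  1+0 = 1
  0+0 = 0
  0+1 = 1
  0+1 = 1
  0+0 = 0
  0+0 = 0
  0+0 = 0
  0+0 = 0
  1+0 = 1
  0+1 = 1
  0+0 = 0
  1+1 = 0 carry 1
  1+0+1 = 0 carry 1
  1+1+1 = 1 carry 1
  1+0+1 = 0 carry 1
  final carry 1

0b1010001100001101111100100001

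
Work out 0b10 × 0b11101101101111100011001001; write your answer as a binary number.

0b111011011011111000110010010

Multiply each base-2 digit by 2, carrying:
  1×2 = 2 → write 0 carry 1
  0×2+1 = 1 → write 1
  0×2 = 0 → write 0
  1×2 = 2 → write 0 carry 1
  0×2+1 = 1 → write 1
  0×2 = 0 → write 0
  1×2 = 2 → write 0 carry 1
  1×2+1 = 3 → write 1 carry 1
  0×2+1 = 1 → write 1
  0×2 = 0 → write 0
  0×2 = 0 → write 0
  1×2 = 2 → write 0 carry 1
  1×2+1 = 3 → write 1 carry 1
  1×2+1 = 3 → write 1 carry 1
  1×2+1 = 3 → write 1 carry 1
  1×2+1 = 3 → write 1 carry 1
  0×2+1 = 1 → write 1
  1×2 = 2 → write 0 carry 1
  1×2+1 = 3 → write 1 carry 1
  0×2+1 = 1 → write 1
  1×2 = 2 → write 0 carry 1
  1×2+1 = 3 → write 1 carry 1
  0×2+1 = 1 → write 1
  1×2 = 2 → write 0 carry 1
  1×2+1 = 3 → write 1 carry 1
  1×2+1 = 3 → write 1 carry 1
  remaining carry: 1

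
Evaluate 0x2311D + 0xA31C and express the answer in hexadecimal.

Add column by column in base 16, right to left:
  D+C = 9 carry 1
  1+1+1 = 3
  1+3 = 4
  3+A = D
  2+0 = 2

0x2D439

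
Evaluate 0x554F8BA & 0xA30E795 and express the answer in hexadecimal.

0x010E090

AND each hex digit independently (no carries):
  5&A=0, 5&3=1, 4&0=0, F&E=E, 8&7=0, B&9=9, A&5=0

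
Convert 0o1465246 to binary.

Each octal digit is 3 bits: 1=001 4=100 6=110 5=101 2=010 4=100 6=110.

0b1100110101010100110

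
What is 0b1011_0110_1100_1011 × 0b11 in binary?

0b100010010001100001

Multiply each base-2 digit by 3, carrying:
  1×3 = 3 → write 1 carry 1
  1×3+1 = 4 → write 0 carry 2
  0×3+2 = 2 → write 0 carry 1
  1×3+1 = 4 → write 0 carry 2
  0×3+2 = 2 → write 0 carry 1
  0×3+1 = 1 → write 1
  1×3 = 3 → write 1 carry 1
  1×3+1 = 4 → write 0 carry 2
  0×3+2 = 2 → write 0 carry 1
  1×3+1 = 4 → write 0 carry 2
  1×3+2 = 5 → write 1 carry 2
  0×3+2 = 2 → write 0 carry 1
  1×3+1 = 4 → write 0 carry 2
  1×3+2 = 5 → write 1 carry 2
  0×3+2 = 2 → write 0 carry 1
  1×3+1 = 4 → write 0 carry 2
  remaining carry: 10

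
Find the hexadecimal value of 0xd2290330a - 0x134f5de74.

Subtract column by column in base 16:
  a-4 → 6
  0-7 → 9 (borrow)
  3-e-1 → 4 (borrow)
  3-d-1 → 5 (borrow)
  0-5-1 → a (borrow)
  9-f-1 → 9 (borrow)
  2-4-1 → d (borrow)
  2-3-1 → e (borrow)
  d-1-1 → b

0xbed9a5496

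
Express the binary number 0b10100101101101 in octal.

Group the bits in threes: 010 100 101 101 101 → 24555.

0o24555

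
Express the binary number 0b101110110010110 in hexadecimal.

Group the bits into nibbles: 0101 1101 1001 0110 → 5D96.

0x5D96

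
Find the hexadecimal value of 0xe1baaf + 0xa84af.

0xec3f5e

Add column by column in base 16, right to left:
  f+f = e carry 1
  a+a+1 = 5 carry 1
  a+4+1 = f
  b+8 = 3 carry 1
  1+a+1 = c
  e+0 = e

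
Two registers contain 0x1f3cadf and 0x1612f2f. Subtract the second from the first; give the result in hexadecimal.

Subtract column by column in base 16:
  f-f → 0
  d-2 → b
  a-f → b (borrow)
  c-2-1 → 9
  3-1 → 2
  f-6 → 9
  1-1 → 0

0x929bb0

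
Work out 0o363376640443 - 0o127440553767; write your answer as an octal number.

Subtract column by column in base 8:
  3-7 → 4 (borrow)
  4-6-1 → 5 (borrow)
  4-7-1 → 4 (borrow)
  0-3-1 → 4 (borrow)
  4-5-1 → 6 (borrow)
  6-5-1 → 0
  6-0 → 6
  7-4 → 3
  3-4 → 7 (borrow)
  3-7-1 → 3 (borrow)
  6-2-1 → 3
  3-1 → 2

0o233736064454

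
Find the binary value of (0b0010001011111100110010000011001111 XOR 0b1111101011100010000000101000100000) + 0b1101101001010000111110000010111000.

0b11011001001101111110000101110100111

First 0b0010001011111100110010000011001111 XOR 0b1111101011100010000000101000100000 = 0b1101100000011110110010101011101111.
Add column by column in base 2, right to left:
  1+0 = 1
  1+0 = 1
  1+0 = 1
  1+1 = 0 carry 1
  0+1+1 = 0 carry 1
  1+1+1 = 1 carry 1
  1+0+1 = 0 carry 1
  1+1+1 = 1 carry 1
  0+0+1 = 1
  1+0 = 1
  0+0 = 0
  1+0 = 1
  0+0 = 0
  1+1 = 0 carry 1
  0+1+1 = 0 carry 1
  0+1+1 = 0 carry 1
  1+1+1 = 1 carry 1
  1+1+1 = 1 carry 1
  0+0+1 = 1
  1+0 = 1
  1+0 = 1
  1+0 = 1
  1+1 = 0 carry 1
  0+0+1 = 1
  0+1 = 1
  0+0 = 0
  0+0 = 0
  0+1 = 1
  0+0 = 0
  1+1 = 0 carry 1
  1+1+1 = 1 carry 1
  0+0+1 = 1
  1+1 = 0 carry 1
  1+1+1 = 1 carry 1
  final carry 1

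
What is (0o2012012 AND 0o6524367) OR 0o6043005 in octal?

0o2012012 AND 0o6524367 = 0o2000002.
Then OR with 0o6043005.

0o6043007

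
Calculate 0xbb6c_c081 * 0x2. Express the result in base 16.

Multiply each base-16 digit by 2, carrying:
  1×2 = 2 → write 2
  8×2 = 16 → write 0 carry 1
  0×2+1 = 1 → write 1
  c×2 = 24 → write 8 carry 1
  c×2+1 = 25 → write 9 carry 1
  6×2+1 = 13 → write d
  b×2 = 22 → write 6 carry 1
  b×2+1 = 23 → write 7 carry 1
  remaining carry: 1

0x176d98102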